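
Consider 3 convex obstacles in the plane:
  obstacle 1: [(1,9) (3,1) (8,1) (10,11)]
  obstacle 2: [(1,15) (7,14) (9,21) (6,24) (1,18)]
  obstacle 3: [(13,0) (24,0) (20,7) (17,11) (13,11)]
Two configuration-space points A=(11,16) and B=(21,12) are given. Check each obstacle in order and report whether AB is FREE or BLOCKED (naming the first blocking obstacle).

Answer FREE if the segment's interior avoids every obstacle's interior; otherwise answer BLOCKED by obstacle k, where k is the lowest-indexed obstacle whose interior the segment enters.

FREE

Obstacle 1 [(1,9) (3,1) (8,1) (10,11)]:
  edge (1,9)–(3,1): clear
  edge (3,1)–(8,1): clear
  edge (8,1)–(10,11): clear
  edge (10,11)–(1,9): clear
  midpoint (16,14) outside
  → clear
Obstacle 2 [(1,15) (7,14) (9,21) (6,24) (1,18)]:
  edge (1,15)–(7,14): clear
  edge (7,14)–(9,21): clear
  edge (9,21)–(6,24): clear
  edge (6,24)–(1,18): clear
  edge (1,18)–(1,15): clear
  midpoint (16,14) outside
  → clear
Obstacle 3 [(13,0) (24,0) (20,7) (17,11) (13,11)]:
  edge (13,0)–(24,0): clear
  edge (24,0)–(20,7): clear
  edge (20,7)–(17,11): clear
  edge (17,11)–(13,11): clear
  edge (13,11)–(13,0): clear
  midpoint (16,14) outside
  → clear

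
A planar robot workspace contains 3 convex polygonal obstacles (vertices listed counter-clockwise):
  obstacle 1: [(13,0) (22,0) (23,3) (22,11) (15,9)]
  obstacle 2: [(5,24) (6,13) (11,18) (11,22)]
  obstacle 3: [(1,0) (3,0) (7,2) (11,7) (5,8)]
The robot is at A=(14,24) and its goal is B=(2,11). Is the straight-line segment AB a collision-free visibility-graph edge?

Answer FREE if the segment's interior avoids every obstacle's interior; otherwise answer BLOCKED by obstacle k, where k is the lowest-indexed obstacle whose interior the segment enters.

Obstacle 1 [(13,0) (22,0) (23,3) (22,11) (15,9)]:
  edge (13,0)–(22,0): clear
  edge (22,0)–(23,3): clear
  edge (23,3)–(22,11): clear
  edge (22,11)–(15,9): clear
  edge (15,9)–(13,0): clear
  midpoint (8,35/2) outside
  → clear
Obstacle 2 [(5,24) (6,13) (11,18) (11,22)]:
  edge (5,24)–(6,13): crosses AB
  edge (6,13)–(11,18): clear
  edge (11,18)–(11,22): crosses AB
  edge (11,22)–(5,24): clear
  → BLOCKED
Obstacle 3 [(1,0) (3,0) (7,2) (11,7) (5,8)]:
  edge (1,0)–(3,0): clear
  edge (3,0)–(7,2): clear
  edge (7,2)–(11,7): clear
  edge (11,7)–(5,8): clear
  edge (5,8)–(1,0): clear
  midpoint (8,35/2) outside
  → clear

BLOCKED by obstacle 2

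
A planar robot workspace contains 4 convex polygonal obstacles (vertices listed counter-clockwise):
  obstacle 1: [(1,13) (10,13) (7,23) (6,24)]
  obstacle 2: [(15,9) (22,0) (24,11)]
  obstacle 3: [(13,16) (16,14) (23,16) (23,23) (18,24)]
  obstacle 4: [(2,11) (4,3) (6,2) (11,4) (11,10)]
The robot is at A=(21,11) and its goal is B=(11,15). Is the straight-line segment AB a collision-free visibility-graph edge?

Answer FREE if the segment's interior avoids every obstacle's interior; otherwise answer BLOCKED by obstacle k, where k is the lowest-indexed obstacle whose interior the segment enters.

Obstacle 1 [(1,13) (10,13) (7,23) (6,24)]:
  edge (1,13)–(10,13): clear
  edge (10,13)–(7,23): clear
  edge (7,23)–(6,24): clear
  edge (6,24)–(1,13): clear
  midpoint (16,13) outside
  → clear
Obstacle 2 [(15,9) (22,0) (24,11)]:
  edge (15,9)–(22,0): clear
  edge (22,0)–(24,11): clear
  edge (24,11)–(15,9): clear
  midpoint (16,13) outside
  → clear
Obstacle 3 [(13,16) (16,14) (23,16) (23,23) (18,24)]:
  edge (13,16)–(16,14): clear
  edge (16,14)–(23,16): clear
  edge (23,16)–(23,23): clear
  edge (23,23)–(18,24): clear
  edge (18,24)–(13,16): clear
  midpoint (16,13) outside
  → clear
Obstacle 4 [(2,11) (4,3) (6,2) (11,4) (11,10)]:
  edge (2,11)–(4,3): clear
  edge (4,3)–(6,2): clear
  edge (6,2)–(11,4): clear
  edge (11,4)–(11,10): clear
  edge (11,10)–(2,11): clear
  midpoint (16,13) outside
  → clear

FREE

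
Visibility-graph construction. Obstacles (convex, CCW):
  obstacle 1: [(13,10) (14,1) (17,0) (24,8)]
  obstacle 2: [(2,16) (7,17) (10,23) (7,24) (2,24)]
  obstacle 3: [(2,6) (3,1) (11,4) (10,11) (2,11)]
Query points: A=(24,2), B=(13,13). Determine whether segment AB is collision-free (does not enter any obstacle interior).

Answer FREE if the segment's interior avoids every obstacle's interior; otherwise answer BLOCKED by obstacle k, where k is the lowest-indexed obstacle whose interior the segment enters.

BLOCKED by obstacle 1

Obstacle 1 [(13,10) (14,1) (17,0) (24,8)]:
  edge (13,10)–(14,1): clear
  edge (14,1)–(17,0): clear
  edge (17,0)–(24,8): crosses AB
  edge (24,8)–(13,10): crosses AB
  → BLOCKED
Obstacle 2 [(2,16) (7,17) (10,23) (7,24) (2,24)]:
  edge (2,16)–(7,17): clear
  edge (7,17)–(10,23): clear
  edge (10,23)–(7,24): clear
  edge (7,24)–(2,24): clear
  edge (2,24)–(2,16): clear
  midpoint (37/2,15/2) outside
  → clear
Obstacle 3 [(2,6) (3,1) (11,4) (10,11) (2,11)]:
  edge (2,6)–(3,1): clear
  edge (3,1)–(11,4): clear
  edge (11,4)–(10,11): clear
  edge (10,11)–(2,11): clear
  edge (2,11)–(2,6): clear
  midpoint (37/2,15/2) outside
  → clear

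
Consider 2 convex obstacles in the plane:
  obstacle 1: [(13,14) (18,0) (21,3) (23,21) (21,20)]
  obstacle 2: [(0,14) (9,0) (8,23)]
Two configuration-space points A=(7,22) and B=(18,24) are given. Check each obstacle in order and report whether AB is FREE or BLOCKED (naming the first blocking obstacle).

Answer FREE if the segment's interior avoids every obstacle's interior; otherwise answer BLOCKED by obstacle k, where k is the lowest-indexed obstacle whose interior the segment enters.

BLOCKED by obstacle 2

Obstacle 1 [(13,14) (18,0) (21,3) (23,21) (21,20)]:
  edge (13,14)–(18,0): clear
  edge (18,0)–(21,3): clear
  edge (21,3)–(23,21): clear
  edge (23,21)–(21,20): clear
  edge (21,20)–(13,14): clear
  midpoint (25/2,23) outside
  → clear
Obstacle 2 [(0,14) (9,0) (8,23)]:
  edge (0,14)–(9,0): clear
  edge (9,0)–(8,23): crosses AB
  edge (8,23)–(0,14): crosses AB
  → BLOCKED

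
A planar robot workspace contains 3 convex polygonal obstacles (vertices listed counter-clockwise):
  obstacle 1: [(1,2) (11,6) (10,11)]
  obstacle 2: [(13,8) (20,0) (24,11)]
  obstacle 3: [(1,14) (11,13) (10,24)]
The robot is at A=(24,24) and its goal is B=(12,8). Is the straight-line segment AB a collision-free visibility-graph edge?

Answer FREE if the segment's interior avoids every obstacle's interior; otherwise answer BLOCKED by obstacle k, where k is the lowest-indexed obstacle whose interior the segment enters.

Obstacle 1 [(1,2) (11,6) (10,11)]:
  edge (1,2)–(11,6): clear
  edge (11,6)–(10,11): clear
  edge (10,11)–(1,2): clear
  midpoint (18,16) outside
  → clear
Obstacle 2 [(13,8) (20,0) (24,11)]:
  edge (13,8)–(20,0): clear
  edge (20,0)–(24,11): clear
  edge (24,11)–(13,8): clear
  midpoint (18,16) outside
  → clear
Obstacle 3 [(1,14) (11,13) (10,24)]:
  edge (1,14)–(11,13): clear
  edge (11,13)–(10,24): clear
  edge (10,24)–(1,14): clear
  midpoint (18,16) outside
  → clear

FREE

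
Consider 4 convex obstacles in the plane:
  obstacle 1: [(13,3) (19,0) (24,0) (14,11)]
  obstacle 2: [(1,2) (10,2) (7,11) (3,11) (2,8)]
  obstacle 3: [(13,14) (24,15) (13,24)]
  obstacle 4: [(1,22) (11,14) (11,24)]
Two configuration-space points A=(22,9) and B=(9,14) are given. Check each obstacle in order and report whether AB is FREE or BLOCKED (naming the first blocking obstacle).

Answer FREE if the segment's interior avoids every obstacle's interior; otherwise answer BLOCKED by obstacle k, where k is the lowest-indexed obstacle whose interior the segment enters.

Obstacle 1 [(13,3) (19,0) (24,0) (14,11)]:
  edge (13,3)–(19,0): clear
  edge (19,0)–(24,0): clear
  edge (24,0)–(14,11): clear
  edge (14,11)–(13,3): clear
  midpoint (31/2,23/2) outside
  → clear
Obstacle 2 [(1,2) (10,2) (7,11) (3,11) (2,8)]:
  edge (1,2)–(10,2): clear
  edge (10,2)–(7,11): clear
  edge (7,11)–(3,11): clear
  edge (3,11)–(2,8): clear
  edge (2,8)–(1,2): clear
  midpoint (31/2,23/2) outside
  → clear
Obstacle 3 [(13,14) (24,15) (13,24)]:
  edge (13,14)–(24,15): clear
  edge (24,15)–(13,24): clear
  edge (13,24)–(13,14): clear
  midpoint (31/2,23/2) outside
  → clear
Obstacle 4 [(1,22) (11,14) (11,24)]:
  edge (1,22)–(11,14): clear
  edge (11,14)–(11,24): clear
  edge (11,24)–(1,22): clear
  midpoint (31/2,23/2) outside
  → clear

FREE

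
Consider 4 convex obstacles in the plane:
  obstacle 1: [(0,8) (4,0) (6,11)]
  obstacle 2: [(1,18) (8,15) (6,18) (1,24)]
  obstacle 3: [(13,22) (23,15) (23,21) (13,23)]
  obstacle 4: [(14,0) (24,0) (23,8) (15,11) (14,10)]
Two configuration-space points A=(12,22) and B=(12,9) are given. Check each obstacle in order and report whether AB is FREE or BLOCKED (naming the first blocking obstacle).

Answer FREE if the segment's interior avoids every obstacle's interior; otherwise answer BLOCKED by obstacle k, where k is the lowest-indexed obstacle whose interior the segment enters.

Obstacle 1 [(0,8) (4,0) (6,11)]:
  edge (0,8)–(4,0): clear
  edge (4,0)–(6,11): clear
  edge (6,11)–(0,8): clear
  midpoint (12,31/2) outside
  → clear
Obstacle 2 [(1,18) (8,15) (6,18) (1,24)]:
  edge (1,18)–(8,15): clear
  edge (8,15)–(6,18): clear
  edge (6,18)–(1,24): clear
  edge (1,24)–(1,18): clear
  midpoint (12,31/2) outside
  → clear
Obstacle 3 [(13,22) (23,15) (23,21) (13,23)]:
  edge (13,22)–(23,15): clear
  edge (23,15)–(23,21): clear
  edge (23,21)–(13,23): clear
  edge (13,23)–(13,22): clear
  midpoint (12,31/2) outside
  → clear
Obstacle 4 [(14,0) (24,0) (23,8) (15,11) (14,10)]:
  edge (14,0)–(24,0): clear
  edge (24,0)–(23,8): clear
  edge (23,8)–(15,11): clear
  edge (15,11)–(14,10): clear
  edge (14,10)–(14,0): clear
  midpoint (12,31/2) outside
  → clear

FREE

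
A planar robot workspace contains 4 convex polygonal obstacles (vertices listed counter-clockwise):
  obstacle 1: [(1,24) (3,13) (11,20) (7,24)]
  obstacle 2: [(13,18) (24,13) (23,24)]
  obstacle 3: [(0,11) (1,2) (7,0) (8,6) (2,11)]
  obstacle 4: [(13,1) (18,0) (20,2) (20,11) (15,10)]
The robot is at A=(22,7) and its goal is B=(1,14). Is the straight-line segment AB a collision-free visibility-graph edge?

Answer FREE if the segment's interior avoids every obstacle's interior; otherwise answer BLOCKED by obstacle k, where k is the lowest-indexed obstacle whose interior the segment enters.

Obstacle 1 [(1,24) (3,13) (11,20) (7,24)]:
  edge (1,24)–(3,13): crosses AB
  edge (3,13)–(11,20): crosses AB
  edge (11,20)–(7,24): clear
  edge (7,24)–(1,24): clear
  → BLOCKED
Obstacle 2 [(13,18) (24,13) (23,24)]:
  edge (13,18)–(24,13): clear
  edge (24,13)–(23,24): clear
  edge (23,24)–(13,18): clear
  midpoint (23/2,21/2) outside
  → clear
Obstacle 3 [(0,11) (1,2) (7,0) (8,6) (2,11)]:
  edge (0,11)–(1,2): clear
  edge (1,2)–(7,0): clear
  edge (7,0)–(8,6): clear
  edge (8,6)–(2,11): clear
  edge (2,11)–(0,11): clear
  midpoint (23/2,21/2) outside
  → clear
Obstacle 4 [(13,1) (18,0) (20,2) (20,11) (15,10)]:
  edge (13,1)–(18,0): clear
  edge (18,0)–(20,2): clear
  edge (20,2)–(20,11): crosses AB
  edge (20,11)–(15,10): clear
  edge (15,10)–(13,1): crosses AB
  → BLOCKED

BLOCKED by obstacle 1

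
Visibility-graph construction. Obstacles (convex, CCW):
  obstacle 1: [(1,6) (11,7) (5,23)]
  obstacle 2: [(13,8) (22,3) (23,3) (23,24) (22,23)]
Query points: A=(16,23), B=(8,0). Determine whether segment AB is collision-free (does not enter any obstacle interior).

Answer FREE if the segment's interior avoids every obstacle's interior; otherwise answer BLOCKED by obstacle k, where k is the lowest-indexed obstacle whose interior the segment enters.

Obstacle 1 [(1,6) (11,7) (5,23)]:
  edge (1,6)–(11,7): crosses AB
  edge (11,7)–(5,23): crosses AB
  edge (5,23)–(1,6): clear
  → BLOCKED
Obstacle 2 [(13,8) (22,3) (23,3) (23,24) (22,23)]:
  edge (13,8)–(22,3): clear
  edge (22,3)–(23,3): clear
  edge (23,3)–(23,24): clear
  edge (23,24)–(22,23): clear
  edge (22,23)–(13,8): clear
  midpoint (12,23/2) outside
  → clear

BLOCKED by obstacle 1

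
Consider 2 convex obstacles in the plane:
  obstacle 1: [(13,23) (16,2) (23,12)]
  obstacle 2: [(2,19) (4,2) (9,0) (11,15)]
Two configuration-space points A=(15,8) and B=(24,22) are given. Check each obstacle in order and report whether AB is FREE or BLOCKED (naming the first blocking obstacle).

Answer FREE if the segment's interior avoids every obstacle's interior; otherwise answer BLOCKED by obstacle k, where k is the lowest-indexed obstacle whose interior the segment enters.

BLOCKED by obstacle 1

Obstacle 1 [(13,23) (16,2) (23,12)]:
  edge (13,23)–(16,2): crosses AB
  edge (16,2)–(23,12): clear
  edge (23,12)–(13,23): crosses AB
  → BLOCKED
Obstacle 2 [(2,19) (4,2) (9,0) (11,15)]:
  edge (2,19)–(4,2): clear
  edge (4,2)–(9,0): clear
  edge (9,0)–(11,15): clear
  edge (11,15)–(2,19): clear
  midpoint (39/2,15) outside
  → clear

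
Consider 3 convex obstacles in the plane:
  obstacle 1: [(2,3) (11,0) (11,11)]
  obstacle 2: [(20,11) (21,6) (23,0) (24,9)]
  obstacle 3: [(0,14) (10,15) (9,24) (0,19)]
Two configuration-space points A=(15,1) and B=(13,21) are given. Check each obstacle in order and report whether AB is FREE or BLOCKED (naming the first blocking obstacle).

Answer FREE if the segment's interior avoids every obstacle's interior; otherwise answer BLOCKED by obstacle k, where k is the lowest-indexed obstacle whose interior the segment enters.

FREE

Obstacle 1 [(2,3) (11,0) (11,11)]:
  edge (2,3)–(11,0): clear
  edge (11,0)–(11,11): clear
  edge (11,11)–(2,3): clear
  midpoint (14,11) outside
  → clear
Obstacle 2 [(20,11) (21,6) (23,0) (24,9)]:
  edge (20,11)–(21,6): clear
  edge (21,6)–(23,0): clear
  edge (23,0)–(24,9): clear
  edge (24,9)–(20,11): clear
  midpoint (14,11) outside
  → clear
Obstacle 3 [(0,14) (10,15) (9,24) (0,19)]:
  edge (0,14)–(10,15): clear
  edge (10,15)–(9,24): clear
  edge (9,24)–(0,19): clear
  edge (0,19)–(0,14): clear
  midpoint (14,11) outside
  → clear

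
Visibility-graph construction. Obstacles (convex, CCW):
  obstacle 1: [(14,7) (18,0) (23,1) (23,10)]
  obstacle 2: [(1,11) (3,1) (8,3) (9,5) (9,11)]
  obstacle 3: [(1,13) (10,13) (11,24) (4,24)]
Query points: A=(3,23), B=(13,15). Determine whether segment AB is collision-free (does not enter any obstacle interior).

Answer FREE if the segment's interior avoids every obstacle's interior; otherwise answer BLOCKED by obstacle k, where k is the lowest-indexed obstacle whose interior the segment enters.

Obstacle 1 [(14,7) (18,0) (23,1) (23,10)]:
  edge (14,7)–(18,0): clear
  edge (18,0)–(23,1): clear
  edge (23,1)–(23,10): clear
  edge (23,10)–(14,7): clear
  midpoint (8,19) outside
  → clear
Obstacle 2 [(1,11) (3,1) (8,3) (9,5) (9,11)]:
  edge (1,11)–(3,1): clear
  edge (3,1)–(8,3): clear
  edge (8,3)–(9,5): clear
  edge (9,5)–(9,11): clear
  edge (9,11)–(1,11): clear
  midpoint (8,19) outside
  → clear
Obstacle 3 [(1,13) (10,13) (11,24) (4,24)]:
  edge (1,13)–(10,13): clear
  edge (10,13)–(11,24): crosses AB
  edge (11,24)–(4,24): clear
  edge (4,24)–(1,13): crosses AB
  → BLOCKED

BLOCKED by obstacle 3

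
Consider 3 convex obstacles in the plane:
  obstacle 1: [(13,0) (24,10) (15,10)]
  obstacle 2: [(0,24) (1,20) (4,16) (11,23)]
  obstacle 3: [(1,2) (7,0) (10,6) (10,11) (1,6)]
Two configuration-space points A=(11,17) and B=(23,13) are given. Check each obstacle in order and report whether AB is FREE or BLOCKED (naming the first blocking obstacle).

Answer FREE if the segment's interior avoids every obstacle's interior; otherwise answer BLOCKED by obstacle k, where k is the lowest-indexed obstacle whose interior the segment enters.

Obstacle 1 [(13,0) (24,10) (15,10)]:
  edge (13,0)–(24,10): clear
  edge (24,10)–(15,10): clear
  edge (15,10)–(13,0): clear
  midpoint (17,15) outside
  → clear
Obstacle 2 [(0,24) (1,20) (4,16) (11,23)]:
  edge (0,24)–(1,20): clear
  edge (1,20)–(4,16): clear
  edge (4,16)–(11,23): clear
  edge (11,23)–(0,24): clear
  midpoint (17,15) outside
  → clear
Obstacle 3 [(1,2) (7,0) (10,6) (10,11) (1,6)]:
  edge (1,2)–(7,0): clear
  edge (7,0)–(10,6): clear
  edge (10,6)–(10,11): clear
  edge (10,11)–(1,6): clear
  edge (1,6)–(1,2): clear
  midpoint (17,15) outside
  → clear

FREE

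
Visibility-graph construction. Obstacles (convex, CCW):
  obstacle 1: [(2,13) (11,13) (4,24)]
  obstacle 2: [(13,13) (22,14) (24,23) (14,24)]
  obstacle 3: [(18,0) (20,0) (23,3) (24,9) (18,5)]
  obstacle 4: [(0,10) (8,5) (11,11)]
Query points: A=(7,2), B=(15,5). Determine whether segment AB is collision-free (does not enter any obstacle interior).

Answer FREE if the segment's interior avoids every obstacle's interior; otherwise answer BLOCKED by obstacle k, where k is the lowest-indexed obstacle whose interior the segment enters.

Obstacle 1 [(2,13) (11,13) (4,24)]:
  edge (2,13)–(11,13): clear
  edge (11,13)–(4,24): clear
  edge (4,24)–(2,13): clear
  midpoint (11,7/2) outside
  → clear
Obstacle 2 [(13,13) (22,14) (24,23) (14,24)]:
  edge (13,13)–(22,14): clear
  edge (22,14)–(24,23): clear
  edge (24,23)–(14,24): clear
  edge (14,24)–(13,13): clear
  midpoint (11,7/2) outside
  → clear
Obstacle 3 [(18,0) (20,0) (23,3) (24,9) (18,5)]:
  edge (18,0)–(20,0): clear
  edge (20,0)–(23,3): clear
  edge (23,3)–(24,9): clear
  edge (24,9)–(18,5): clear
  edge (18,5)–(18,0): clear
  midpoint (11,7/2) outside
  → clear
Obstacle 4 [(0,10) (8,5) (11,11)]:
  edge (0,10)–(8,5): clear
  edge (8,5)–(11,11): clear
  edge (11,11)–(0,10): clear
  midpoint (11,7/2) outside
  → clear

FREE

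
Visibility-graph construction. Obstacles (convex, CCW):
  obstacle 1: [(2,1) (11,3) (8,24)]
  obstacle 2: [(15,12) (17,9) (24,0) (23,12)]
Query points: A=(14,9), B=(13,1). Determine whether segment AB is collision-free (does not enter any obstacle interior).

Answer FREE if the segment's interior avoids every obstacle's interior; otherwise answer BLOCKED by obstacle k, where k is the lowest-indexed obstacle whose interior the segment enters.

Obstacle 1 [(2,1) (11,3) (8,24)]:
  edge (2,1)–(11,3): clear
  edge (11,3)–(8,24): clear
  edge (8,24)–(2,1): clear
  midpoint (27/2,5) outside
  → clear
Obstacle 2 [(15,12) (17,9) (24,0) (23,12)]:
  edge (15,12)–(17,9): clear
  edge (17,9)–(24,0): clear
  edge (24,0)–(23,12): clear
  edge (23,12)–(15,12): clear
  midpoint (27/2,5) outside
  → clear

FREE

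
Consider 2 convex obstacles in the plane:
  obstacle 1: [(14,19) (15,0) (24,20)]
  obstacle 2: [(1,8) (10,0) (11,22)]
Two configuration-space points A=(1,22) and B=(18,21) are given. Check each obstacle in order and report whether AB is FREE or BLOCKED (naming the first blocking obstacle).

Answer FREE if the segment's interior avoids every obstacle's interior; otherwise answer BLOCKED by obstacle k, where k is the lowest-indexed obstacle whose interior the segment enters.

BLOCKED by obstacle 2

Obstacle 1 [(14,19) (15,0) (24,20)]:
  edge (14,19)–(15,0): clear
  edge (15,0)–(24,20): clear
  edge (24,20)–(14,19): clear
  midpoint (19/2,43/2) outside
  → clear
Obstacle 2 [(1,8) (10,0) (11,22)]:
  edge (1,8)–(10,0): clear
  edge (10,0)–(11,22): crosses AB
  edge (11,22)–(1,8): crosses AB
  → BLOCKED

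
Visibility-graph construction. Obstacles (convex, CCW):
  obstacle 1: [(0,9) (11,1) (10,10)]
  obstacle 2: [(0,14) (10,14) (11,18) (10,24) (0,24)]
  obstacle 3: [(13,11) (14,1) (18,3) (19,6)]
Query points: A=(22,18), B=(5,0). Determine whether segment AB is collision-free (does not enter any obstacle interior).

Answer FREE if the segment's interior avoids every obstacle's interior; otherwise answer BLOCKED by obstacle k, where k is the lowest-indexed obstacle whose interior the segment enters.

Obstacle 1 [(0,9) (11,1) (10,10)]:
  edge (0,9)–(11,1): crosses AB
  edge (11,1)–(10,10): crosses AB
  edge (10,10)–(0,9): clear
  → BLOCKED
Obstacle 2 [(0,14) (10,14) (11,18) (10,24) (0,24)]:
  edge (0,14)–(10,14): clear
  edge (10,14)–(11,18): clear
  edge (11,18)–(10,24): clear
  edge (10,24)–(0,24): clear
  edge (0,24)–(0,14): clear
  midpoint (27/2,9) outside
  → clear
Obstacle 3 [(13,11) (14,1) (18,3) (19,6)]:
  edge (13,11)–(14,1): crosses AB
  edge (14,1)–(18,3): clear
  edge (18,3)–(19,6): clear
  edge (19,6)–(13,11): crosses AB
  → BLOCKED

BLOCKED by obstacle 1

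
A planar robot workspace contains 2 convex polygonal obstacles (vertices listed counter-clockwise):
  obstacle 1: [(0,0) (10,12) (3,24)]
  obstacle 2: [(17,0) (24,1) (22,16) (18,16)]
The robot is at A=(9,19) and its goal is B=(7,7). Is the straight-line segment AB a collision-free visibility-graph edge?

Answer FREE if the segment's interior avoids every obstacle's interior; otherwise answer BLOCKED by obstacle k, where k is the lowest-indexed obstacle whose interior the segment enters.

BLOCKED by obstacle 1

Obstacle 1 [(0,0) (10,12) (3,24)]:
  edge (0,0)–(10,12): crosses AB
  edge (10,12)–(3,24): crosses AB
  edge (3,24)–(0,0): clear
  → BLOCKED
Obstacle 2 [(17,0) (24,1) (22,16) (18,16)]:
  edge (17,0)–(24,1): clear
  edge (24,1)–(22,16): clear
  edge (22,16)–(18,16): clear
  edge (18,16)–(17,0): clear
  midpoint (8,13) outside
  → clear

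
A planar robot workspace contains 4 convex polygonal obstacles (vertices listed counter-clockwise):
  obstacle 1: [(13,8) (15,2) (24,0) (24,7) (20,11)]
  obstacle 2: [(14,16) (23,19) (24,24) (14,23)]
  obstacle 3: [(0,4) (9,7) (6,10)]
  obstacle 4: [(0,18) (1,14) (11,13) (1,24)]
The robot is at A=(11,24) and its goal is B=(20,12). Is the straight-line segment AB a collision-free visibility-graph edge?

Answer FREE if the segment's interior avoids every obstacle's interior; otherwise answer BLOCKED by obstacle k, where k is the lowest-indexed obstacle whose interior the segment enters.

Obstacle 1 [(13,8) (15,2) (24,0) (24,7) (20,11)]:
  edge (13,8)–(15,2): clear
  edge (15,2)–(24,0): clear
  edge (24,0)–(24,7): clear
  edge (24,7)–(20,11): clear
  edge (20,11)–(13,8): clear
  midpoint (31/2,18) outside
  → clear
Obstacle 2 [(14,16) (23,19) (24,24) (14,23)]:
  edge (14,16)–(23,19): crosses AB
  edge (23,19)–(24,24): clear
  edge (24,24)–(14,23): clear
  edge (14,23)–(14,16): crosses AB
  → BLOCKED
Obstacle 3 [(0,4) (9,7) (6,10)]:
  edge (0,4)–(9,7): clear
  edge (9,7)–(6,10): clear
  edge (6,10)–(0,4): clear
  midpoint (31/2,18) outside
  → clear
Obstacle 4 [(0,18) (1,14) (11,13) (1,24)]:
  edge (0,18)–(1,14): clear
  edge (1,14)–(11,13): clear
  edge (11,13)–(1,24): clear
  edge (1,24)–(0,18): clear
  midpoint (31/2,18) outside
  → clear

BLOCKED by obstacle 2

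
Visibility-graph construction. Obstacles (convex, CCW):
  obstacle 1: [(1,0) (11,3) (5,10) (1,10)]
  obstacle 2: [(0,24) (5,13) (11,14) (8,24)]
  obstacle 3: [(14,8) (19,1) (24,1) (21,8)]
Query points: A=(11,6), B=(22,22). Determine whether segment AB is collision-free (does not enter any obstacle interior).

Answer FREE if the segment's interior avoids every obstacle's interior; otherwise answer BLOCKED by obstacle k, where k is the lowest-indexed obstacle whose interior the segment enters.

Obstacle 1 [(1,0) (11,3) (5,10) (1,10)]:
  edge (1,0)–(11,3): clear
  edge (11,3)–(5,10): clear
  edge (5,10)–(1,10): clear
  edge (1,10)–(1,0): clear
  midpoint (33/2,14) outside
  → clear
Obstacle 2 [(0,24) (5,13) (11,14) (8,24)]:
  edge (0,24)–(5,13): clear
  edge (5,13)–(11,14): clear
  edge (11,14)–(8,24): clear
  edge (8,24)–(0,24): clear
  midpoint (33/2,14) outside
  → clear
Obstacle 3 [(14,8) (19,1) (24,1) (21,8)]:
  edge (14,8)–(19,1): clear
  edge (19,1)–(24,1): clear
  edge (24,1)–(21,8): clear
  edge (21,8)–(14,8): clear
  midpoint (33/2,14) outside
  → clear

FREE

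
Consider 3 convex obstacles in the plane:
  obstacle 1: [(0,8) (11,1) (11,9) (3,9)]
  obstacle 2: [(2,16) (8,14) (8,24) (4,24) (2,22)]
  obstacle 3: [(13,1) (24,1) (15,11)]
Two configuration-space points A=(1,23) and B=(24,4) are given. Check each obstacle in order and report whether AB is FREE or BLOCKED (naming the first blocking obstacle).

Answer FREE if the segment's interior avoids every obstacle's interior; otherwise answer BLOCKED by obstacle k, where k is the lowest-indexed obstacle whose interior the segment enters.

Obstacle 1 [(0,8) (11,1) (11,9) (3,9)]:
  edge (0,8)–(11,1): clear
  edge (11,1)–(11,9): clear
  edge (11,9)–(3,9): clear
  edge (3,9)–(0,8): clear
  midpoint (25/2,27/2) outside
  → clear
Obstacle 2 [(2,16) (8,14) (8,24) (4,24) (2,22)]:
  edge (2,16)–(8,14): clear
  edge (8,14)–(8,24): crosses AB
  edge (8,24)–(4,24): clear
  edge (4,24)–(2,22): crosses AB
  edge (2,22)–(2,16): clear
  → BLOCKED
Obstacle 3 [(13,1) (24,1) (15,11)]:
  edge (13,1)–(24,1): clear
  edge (24,1)–(15,11): clear
  edge (15,11)–(13,1): clear
  midpoint (25/2,27/2) outside
  → clear

BLOCKED by obstacle 2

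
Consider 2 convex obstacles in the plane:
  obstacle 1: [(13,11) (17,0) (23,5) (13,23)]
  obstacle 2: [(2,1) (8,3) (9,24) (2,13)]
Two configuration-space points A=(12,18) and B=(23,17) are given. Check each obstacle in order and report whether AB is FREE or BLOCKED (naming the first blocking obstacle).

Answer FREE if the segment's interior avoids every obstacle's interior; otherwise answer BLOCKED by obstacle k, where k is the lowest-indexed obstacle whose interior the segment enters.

BLOCKED by obstacle 1

Obstacle 1 [(13,11) (17,0) (23,5) (13,23)]:
  edge (13,11)–(17,0): clear
  edge (17,0)–(23,5): clear
  edge (23,5)–(13,23): crosses AB
  edge (13,23)–(13,11): crosses AB
  → BLOCKED
Obstacle 2 [(2,1) (8,3) (9,24) (2,13)]:
  edge (2,1)–(8,3): clear
  edge (8,3)–(9,24): clear
  edge (9,24)–(2,13): clear
  edge (2,13)–(2,1): clear
  midpoint (35/2,35/2) outside
  → clear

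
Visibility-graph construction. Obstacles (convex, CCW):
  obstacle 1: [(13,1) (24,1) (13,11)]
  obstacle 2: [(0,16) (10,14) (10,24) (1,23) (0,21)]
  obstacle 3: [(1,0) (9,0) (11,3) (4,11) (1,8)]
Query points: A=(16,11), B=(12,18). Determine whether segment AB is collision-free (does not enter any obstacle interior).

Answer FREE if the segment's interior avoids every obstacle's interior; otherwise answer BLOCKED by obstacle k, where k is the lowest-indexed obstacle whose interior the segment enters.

FREE

Obstacle 1 [(13,1) (24,1) (13,11)]:
  edge (13,1)–(24,1): clear
  edge (24,1)–(13,11): clear
  edge (13,11)–(13,1): clear
  midpoint (14,29/2) outside
  → clear
Obstacle 2 [(0,16) (10,14) (10,24) (1,23) (0,21)]:
  edge (0,16)–(10,14): clear
  edge (10,14)–(10,24): clear
  edge (10,24)–(1,23): clear
  edge (1,23)–(0,21): clear
  edge (0,21)–(0,16): clear
  midpoint (14,29/2) outside
  → clear
Obstacle 3 [(1,0) (9,0) (11,3) (4,11) (1,8)]:
  edge (1,0)–(9,0): clear
  edge (9,0)–(11,3): clear
  edge (11,3)–(4,11): clear
  edge (4,11)–(1,8): clear
  edge (1,8)–(1,0): clear
  midpoint (14,29/2) outside
  → clear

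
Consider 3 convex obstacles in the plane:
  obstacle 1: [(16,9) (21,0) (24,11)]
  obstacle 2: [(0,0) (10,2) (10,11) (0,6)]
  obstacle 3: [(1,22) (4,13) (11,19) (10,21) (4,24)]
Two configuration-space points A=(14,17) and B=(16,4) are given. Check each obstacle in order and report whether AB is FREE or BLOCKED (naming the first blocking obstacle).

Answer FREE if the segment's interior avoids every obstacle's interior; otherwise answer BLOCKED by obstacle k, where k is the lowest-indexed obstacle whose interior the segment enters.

FREE

Obstacle 1 [(16,9) (21,0) (24,11)]:
  edge (16,9)–(21,0): clear
  edge (21,0)–(24,11): clear
  edge (24,11)–(16,9): clear
  midpoint (15,21/2) outside
  → clear
Obstacle 2 [(0,0) (10,2) (10,11) (0,6)]:
  edge (0,0)–(10,2): clear
  edge (10,2)–(10,11): clear
  edge (10,11)–(0,6): clear
  edge (0,6)–(0,0): clear
  midpoint (15,21/2) outside
  → clear
Obstacle 3 [(1,22) (4,13) (11,19) (10,21) (4,24)]:
  edge (1,22)–(4,13): clear
  edge (4,13)–(11,19): clear
  edge (11,19)–(10,21): clear
  edge (10,21)–(4,24): clear
  edge (4,24)–(1,22): clear
  midpoint (15,21/2) outside
  → clear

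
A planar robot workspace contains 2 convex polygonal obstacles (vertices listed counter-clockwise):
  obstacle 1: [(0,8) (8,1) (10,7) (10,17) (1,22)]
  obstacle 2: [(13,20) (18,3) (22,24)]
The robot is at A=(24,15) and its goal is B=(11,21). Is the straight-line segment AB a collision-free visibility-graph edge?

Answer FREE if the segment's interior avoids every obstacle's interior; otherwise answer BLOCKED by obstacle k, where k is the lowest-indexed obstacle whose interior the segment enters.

BLOCKED by obstacle 2

Obstacle 1 [(0,8) (8,1) (10,7) (10,17) (1,22)]:
  edge (0,8)–(8,1): clear
  edge (8,1)–(10,7): clear
  edge (10,7)–(10,17): clear
  edge (10,17)–(1,22): clear
  edge (1,22)–(0,8): clear
  midpoint (35/2,18) outside
  → clear
Obstacle 2 [(13,20) (18,3) (22,24)]:
  edge (13,20)–(18,3): clear
  edge (18,3)–(22,24): crosses AB
  edge (22,24)–(13,20): crosses AB
  → BLOCKED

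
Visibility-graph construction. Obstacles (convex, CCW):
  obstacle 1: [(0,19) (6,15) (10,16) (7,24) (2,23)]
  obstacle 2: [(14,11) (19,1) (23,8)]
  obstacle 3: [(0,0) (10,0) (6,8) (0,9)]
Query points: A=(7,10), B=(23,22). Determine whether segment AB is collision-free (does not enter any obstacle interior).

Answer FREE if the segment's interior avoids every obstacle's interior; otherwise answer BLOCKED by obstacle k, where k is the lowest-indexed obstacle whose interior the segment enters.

FREE

Obstacle 1 [(0,19) (6,15) (10,16) (7,24) (2,23)]:
  edge (0,19)–(6,15): clear
  edge (6,15)–(10,16): clear
  edge (10,16)–(7,24): clear
  edge (7,24)–(2,23): clear
  edge (2,23)–(0,19): clear
  midpoint (15,16) outside
  → clear
Obstacle 2 [(14,11) (19,1) (23,8)]:
  edge (14,11)–(19,1): clear
  edge (19,1)–(23,8): clear
  edge (23,8)–(14,11): clear
  midpoint (15,16) outside
  → clear
Obstacle 3 [(0,0) (10,0) (6,8) (0,9)]:
  edge (0,0)–(10,0): clear
  edge (10,0)–(6,8): clear
  edge (6,8)–(0,9): clear
  edge (0,9)–(0,0): clear
  midpoint (15,16) outside
  → clear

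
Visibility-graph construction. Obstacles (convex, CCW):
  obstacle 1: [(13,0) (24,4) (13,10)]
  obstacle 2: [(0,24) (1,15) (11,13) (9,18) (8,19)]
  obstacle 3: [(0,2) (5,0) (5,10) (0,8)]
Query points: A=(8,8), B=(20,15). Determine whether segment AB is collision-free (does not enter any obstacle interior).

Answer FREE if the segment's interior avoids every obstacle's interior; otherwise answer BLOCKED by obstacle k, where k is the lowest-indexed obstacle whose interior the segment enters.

Obstacle 1 [(13,0) (24,4) (13,10)]:
  edge (13,0)–(24,4): clear
  edge (24,4)–(13,10): clear
  edge (13,10)–(13,0): clear
  midpoint (14,23/2) outside
  → clear
Obstacle 2 [(0,24) (1,15) (11,13) (9,18) (8,19)]:
  edge (0,24)–(1,15): clear
  edge (1,15)–(11,13): clear
  edge (11,13)–(9,18): clear
  edge (9,18)–(8,19): clear
  edge (8,19)–(0,24): clear
  midpoint (14,23/2) outside
  → clear
Obstacle 3 [(0,2) (5,0) (5,10) (0,8)]:
  edge (0,2)–(5,0): clear
  edge (5,0)–(5,10): clear
  edge (5,10)–(0,8): clear
  edge (0,8)–(0,2): clear
  midpoint (14,23/2) outside
  → clear

FREE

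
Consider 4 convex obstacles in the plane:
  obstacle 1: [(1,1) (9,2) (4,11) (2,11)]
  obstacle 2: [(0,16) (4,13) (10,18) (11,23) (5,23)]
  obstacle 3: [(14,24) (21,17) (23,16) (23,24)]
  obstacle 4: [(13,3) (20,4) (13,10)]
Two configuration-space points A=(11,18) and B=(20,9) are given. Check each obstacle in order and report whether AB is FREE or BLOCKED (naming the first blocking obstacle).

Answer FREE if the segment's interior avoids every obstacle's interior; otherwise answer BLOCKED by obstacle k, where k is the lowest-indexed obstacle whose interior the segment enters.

Obstacle 1 [(1,1) (9,2) (4,11) (2,11)]:
  edge (1,1)–(9,2): clear
  edge (9,2)–(4,11): clear
  edge (4,11)–(2,11): clear
  edge (2,11)–(1,1): clear
  midpoint (31/2,27/2) outside
  → clear
Obstacle 2 [(0,16) (4,13) (10,18) (11,23) (5,23)]:
  edge (0,16)–(4,13): clear
  edge (4,13)–(10,18): clear
  edge (10,18)–(11,23): clear
  edge (11,23)–(5,23): clear
  edge (5,23)–(0,16): clear
  midpoint (31/2,27/2) outside
  → clear
Obstacle 3 [(14,24) (21,17) (23,16) (23,24)]:
  edge (14,24)–(21,17): clear
  edge (21,17)–(23,16): clear
  edge (23,16)–(23,24): clear
  edge (23,24)–(14,24): clear
  midpoint (31/2,27/2) outside
  → clear
Obstacle 4 [(13,3) (20,4) (13,10)]:
  edge (13,3)–(20,4): clear
  edge (20,4)–(13,10): clear
  edge (13,10)–(13,3): clear
  midpoint (31/2,27/2) outside
  → clear

FREE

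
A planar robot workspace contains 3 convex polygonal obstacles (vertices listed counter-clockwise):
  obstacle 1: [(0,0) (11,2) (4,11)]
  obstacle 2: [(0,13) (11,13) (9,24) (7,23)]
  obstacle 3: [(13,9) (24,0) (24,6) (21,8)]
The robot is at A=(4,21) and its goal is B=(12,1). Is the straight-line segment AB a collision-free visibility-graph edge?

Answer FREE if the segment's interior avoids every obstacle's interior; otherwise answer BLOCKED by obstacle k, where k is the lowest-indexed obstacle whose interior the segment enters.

Obstacle 1 [(0,0) (11,2) (4,11)]:
  edge (0,0)–(11,2): clear
  edge (11,2)–(4,11): clear
  edge (4,11)–(0,0): clear
  midpoint (8,11) outside
  → clear
Obstacle 2 [(0,13) (11,13) (9,24) (7,23)]:
  edge (0,13)–(11,13): crosses AB
  edge (11,13)–(9,24): clear
  edge (9,24)–(7,23): clear
  edge (7,23)–(0,13): crosses AB
  → BLOCKED
Obstacle 3 [(13,9) (24,0) (24,6) (21,8)]:
  edge (13,9)–(24,0): clear
  edge (24,0)–(24,6): clear
  edge (24,6)–(21,8): clear
  edge (21,8)–(13,9): clear
  midpoint (8,11) outside
  → clear

BLOCKED by obstacle 2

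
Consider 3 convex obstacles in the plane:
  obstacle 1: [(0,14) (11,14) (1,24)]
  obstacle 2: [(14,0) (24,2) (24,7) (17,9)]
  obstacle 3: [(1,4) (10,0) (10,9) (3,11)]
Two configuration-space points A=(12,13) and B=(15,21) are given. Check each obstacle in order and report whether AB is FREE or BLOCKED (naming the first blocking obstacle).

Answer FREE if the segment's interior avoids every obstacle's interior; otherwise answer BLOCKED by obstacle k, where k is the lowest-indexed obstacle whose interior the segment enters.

Obstacle 1 [(0,14) (11,14) (1,24)]:
  edge (0,14)–(11,14): clear
  edge (11,14)–(1,24): clear
  edge (1,24)–(0,14): clear
  midpoint (27/2,17) outside
  → clear
Obstacle 2 [(14,0) (24,2) (24,7) (17,9)]:
  edge (14,0)–(24,2): clear
  edge (24,2)–(24,7): clear
  edge (24,7)–(17,9): clear
  edge (17,9)–(14,0): clear
  midpoint (27/2,17) outside
  → clear
Obstacle 3 [(1,4) (10,0) (10,9) (3,11)]:
  edge (1,4)–(10,0): clear
  edge (10,0)–(10,9): clear
  edge (10,9)–(3,11): clear
  edge (3,11)–(1,4): clear
  midpoint (27/2,17) outside
  → clear

FREE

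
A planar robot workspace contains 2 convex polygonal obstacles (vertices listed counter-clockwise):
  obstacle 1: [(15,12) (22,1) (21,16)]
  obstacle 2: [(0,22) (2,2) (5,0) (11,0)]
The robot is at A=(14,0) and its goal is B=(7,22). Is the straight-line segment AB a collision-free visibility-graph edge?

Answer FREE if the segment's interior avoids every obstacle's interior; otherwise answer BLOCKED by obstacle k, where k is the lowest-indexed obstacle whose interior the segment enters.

Obstacle 1 [(15,12) (22,1) (21,16)]:
  edge (15,12)–(22,1): clear
  edge (22,1)–(21,16): clear
  edge (21,16)–(15,12): clear
  midpoint (21/2,11) outside
  → clear
Obstacle 2 [(0,22) (2,2) (5,0) (11,0)]:
  edge (0,22)–(2,2): clear
  edge (2,2)–(5,0): clear
  edge (5,0)–(11,0): clear
  edge (11,0)–(0,22): clear
  midpoint (21/2,11) outside
  → clear

FREE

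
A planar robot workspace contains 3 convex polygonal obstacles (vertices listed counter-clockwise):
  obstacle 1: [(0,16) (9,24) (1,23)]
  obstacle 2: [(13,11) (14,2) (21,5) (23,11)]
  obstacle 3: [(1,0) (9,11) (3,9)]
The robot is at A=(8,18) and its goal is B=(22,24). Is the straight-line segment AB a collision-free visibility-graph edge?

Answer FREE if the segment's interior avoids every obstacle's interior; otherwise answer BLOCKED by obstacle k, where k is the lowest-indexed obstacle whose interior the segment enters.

Obstacle 1 [(0,16) (9,24) (1,23)]:
  edge (0,16)–(9,24): clear
  edge (9,24)–(1,23): clear
  edge (1,23)–(0,16): clear
  midpoint (15,21) outside
  → clear
Obstacle 2 [(13,11) (14,2) (21,5) (23,11)]:
  edge (13,11)–(14,2): clear
  edge (14,2)–(21,5): clear
  edge (21,5)–(23,11): clear
  edge (23,11)–(13,11): clear
  midpoint (15,21) outside
  → clear
Obstacle 3 [(1,0) (9,11) (3,9)]:
  edge (1,0)–(9,11): clear
  edge (9,11)–(3,9): clear
  edge (3,9)–(1,0): clear
  midpoint (15,21) outside
  → clear

FREE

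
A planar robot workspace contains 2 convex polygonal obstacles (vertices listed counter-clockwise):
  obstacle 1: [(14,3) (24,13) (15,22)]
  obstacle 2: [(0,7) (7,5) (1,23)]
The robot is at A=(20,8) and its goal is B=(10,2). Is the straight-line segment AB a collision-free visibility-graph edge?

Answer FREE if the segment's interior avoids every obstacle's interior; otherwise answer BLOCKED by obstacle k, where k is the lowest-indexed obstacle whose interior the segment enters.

Obstacle 1 [(14,3) (24,13) (15,22)]:
  edge (14,3)–(24,13): crosses AB
  edge (24,13)–(15,22): clear
  edge (15,22)–(14,3): crosses AB
  → BLOCKED
Obstacle 2 [(0,7) (7,5) (1,23)]:
  edge (0,7)–(7,5): clear
  edge (7,5)–(1,23): clear
  edge (1,23)–(0,7): clear
  midpoint (15,5) outside
  → clear

BLOCKED by obstacle 1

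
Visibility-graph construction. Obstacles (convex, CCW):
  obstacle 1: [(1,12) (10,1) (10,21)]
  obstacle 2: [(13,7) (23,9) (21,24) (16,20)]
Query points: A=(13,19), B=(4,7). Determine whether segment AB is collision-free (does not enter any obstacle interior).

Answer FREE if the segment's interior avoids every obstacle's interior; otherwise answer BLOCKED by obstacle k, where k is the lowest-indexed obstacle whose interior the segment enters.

Obstacle 1 [(1,12) (10,1) (10,21)]:
  edge (1,12)–(10,1): crosses AB
  edge (10,1)–(10,21): crosses AB
  edge (10,21)–(1,12): clear
  → BLOCKED
Obstacle 2 [(13,7) (23,9) (21,24) (16,20)]:
  edge (13,7)–(23,9): clear
  edge (23,9)–(21,24): clear
  edge (21,24)–(16,20): clear
  edge (16,20)–(13,7): clear
  midpoint (17/2,13) outside
  → clear

BLOCKED by obstacle 1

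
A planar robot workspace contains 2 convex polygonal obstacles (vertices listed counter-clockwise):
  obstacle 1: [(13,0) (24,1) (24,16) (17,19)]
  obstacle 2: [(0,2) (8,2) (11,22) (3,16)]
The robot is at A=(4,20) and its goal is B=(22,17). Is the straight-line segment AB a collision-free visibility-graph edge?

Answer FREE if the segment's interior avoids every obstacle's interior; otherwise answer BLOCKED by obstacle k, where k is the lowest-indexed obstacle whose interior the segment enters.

Obstacle 1 [(13,0) (24,1) (24,16) (17,19)]:
  edge (13,0)–(24,1): clear
  edge (24,1)–(24,16): clear
  edge (24,16)–(17,19): crosses AB
  edge (17,19)–(13,0): crosses AB
  → BLOCKED
Obstacle 2 [(0,2) (8,2) (11,22) (3,16)]:
  edge (0,2)–(8,2): clear
  edge (8,2)–(11,22): crosses AB
  edge (11,22)–(3,16): crosses AB
  edge (3,16)–(0,2): clear
  → BLOCKED

BLOCKED by obstacle 1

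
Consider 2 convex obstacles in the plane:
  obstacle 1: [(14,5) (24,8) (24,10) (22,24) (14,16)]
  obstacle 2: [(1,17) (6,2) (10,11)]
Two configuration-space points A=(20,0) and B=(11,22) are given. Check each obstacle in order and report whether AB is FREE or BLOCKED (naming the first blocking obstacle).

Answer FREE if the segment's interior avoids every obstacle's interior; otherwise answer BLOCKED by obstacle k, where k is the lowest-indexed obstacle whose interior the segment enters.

Obstacle 1 [(14,5) (24,8) (24,10) (22,24) (14,16)]:
  edge (14,5)–(24,8): crosses AB
  edge (24,8)–(24,10): clear
  edge (24,10)–(22,24): clear
  edge (22,24)–(14,16): clear
  edge (14,16)–(14,5): crosses AB
  → BLOCKED
Obstacle 2 [(1,17) (6,2) (10,11)]:
  edge (1,17)–(6,2): clear
  edge (6,2)–(10,11): clear
  edge (10,11)–(1,17): clear
  midpoint (31/2,11) outside
  → clear

BLOCKED by obstacle 1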